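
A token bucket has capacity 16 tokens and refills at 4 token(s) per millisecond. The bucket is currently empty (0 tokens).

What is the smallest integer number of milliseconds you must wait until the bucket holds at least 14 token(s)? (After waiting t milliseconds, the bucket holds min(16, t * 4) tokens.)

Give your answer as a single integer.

Answer: 4

Derivation:
Need t * 4 >= 14, so t >= 14/4.
Smallest integer t = ceil(14/4) = 4.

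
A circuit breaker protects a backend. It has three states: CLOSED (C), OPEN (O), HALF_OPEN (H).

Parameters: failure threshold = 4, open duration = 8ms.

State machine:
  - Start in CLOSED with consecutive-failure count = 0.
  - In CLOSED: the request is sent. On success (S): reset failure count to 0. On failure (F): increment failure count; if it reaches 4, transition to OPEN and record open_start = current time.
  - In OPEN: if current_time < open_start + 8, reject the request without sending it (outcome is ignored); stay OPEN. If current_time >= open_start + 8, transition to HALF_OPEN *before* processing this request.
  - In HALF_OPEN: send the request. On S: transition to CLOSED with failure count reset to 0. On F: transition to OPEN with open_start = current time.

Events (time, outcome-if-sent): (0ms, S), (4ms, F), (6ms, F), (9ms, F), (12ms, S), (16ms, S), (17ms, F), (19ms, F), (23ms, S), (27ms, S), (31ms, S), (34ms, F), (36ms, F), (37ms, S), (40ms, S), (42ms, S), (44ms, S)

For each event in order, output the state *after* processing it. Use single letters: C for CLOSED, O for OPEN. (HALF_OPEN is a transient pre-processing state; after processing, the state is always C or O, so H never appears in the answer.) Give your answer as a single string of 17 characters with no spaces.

State after each event:
  event#1 t=0ms outcome=S: state=CLOSED
  event#2 t=4ms outcome=F: state=CLOSED
  event#3 t=6ms outcome=F: state=CLOSED
  event#4 t=9ms outcome=F: state=CLOSED
  event#5 t=12ms outcome=S: state=CLOSED
  event#6 t=16ms outcome=S: state=CLOSED
  event#7 t=17ms outcome=F: state=CLOSED
  event#8 t=19ms outcome=F: state=CLOSED
  event#9 t=23ms outcome=S: state=CLOSED
  event#10 t=27ms outcome=S: state=CLOSED
  event#11 t=31ms outcome=S: state=CLOSED
  event#12 t=34ms outcome=F: state=CLOSED
  event#13 t=36ms outcome=F: state=CLOSED
  event#14 t=37ms outcome=S: state=CLOSED
  event#15 t=40ms outcome=S: state=CLOSED
  event#16 t=42ms outcome=S: state=CLOSED
  event#17 t=44ms outcome=S: state=CLOSED

Answer: CCCCCCCCCCCCCCCCC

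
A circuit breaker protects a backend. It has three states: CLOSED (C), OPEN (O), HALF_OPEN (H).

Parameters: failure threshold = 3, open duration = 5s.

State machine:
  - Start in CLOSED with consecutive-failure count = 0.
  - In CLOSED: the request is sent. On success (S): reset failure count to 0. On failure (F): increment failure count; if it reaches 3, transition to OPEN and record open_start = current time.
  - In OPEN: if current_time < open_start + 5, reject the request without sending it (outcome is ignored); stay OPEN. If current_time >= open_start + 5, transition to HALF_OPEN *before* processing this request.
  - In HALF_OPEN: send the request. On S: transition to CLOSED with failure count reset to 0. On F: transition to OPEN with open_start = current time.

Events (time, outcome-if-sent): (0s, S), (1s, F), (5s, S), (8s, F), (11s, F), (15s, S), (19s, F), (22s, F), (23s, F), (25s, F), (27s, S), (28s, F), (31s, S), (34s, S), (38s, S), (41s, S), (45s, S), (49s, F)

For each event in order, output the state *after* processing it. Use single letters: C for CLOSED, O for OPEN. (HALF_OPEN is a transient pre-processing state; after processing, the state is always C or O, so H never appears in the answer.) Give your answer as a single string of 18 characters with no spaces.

Answer: CCCCCCCCOOOOOCCCCC

Derivation:
State after each event:
  event#1 t=0s outcome=S: state=CLOSED
  event#2 t=1s outcome=F: state=CLOSED
  event#3 t=5s outcome=S: state=CLOSED
  event#4 t=8s outcome=F: state=CLOSED
  event#5 t=11s outcome=F: state=CLOSED
  event#6 t=15s outcome=S: state=CLOSED
  event#7 t=19s outcome=F: state=CLOSED
  event#8 t=22s outcome=F: state=CLOSED
  event#9 t=23s outcome=F: state=OPEN
  event#10 t=25s outcome=F: state=OPEN
  event#11 t=27s outcome=S: state=OPEN
  event#12 t=28s outcome=F: state=OPEN
  event#13 t=31s outcome=S: state=OPEN
  event#14 t=34s outcome=S: state=CLOSED
  event#15 t=38s outcome=S: state=CLOSED
  event#16 t=41s outcome=S: state=CLOSED
  event#17 t=45s outcome=S: state=CLOSED
  event#18 t=49s outcome=F: state=CLOSED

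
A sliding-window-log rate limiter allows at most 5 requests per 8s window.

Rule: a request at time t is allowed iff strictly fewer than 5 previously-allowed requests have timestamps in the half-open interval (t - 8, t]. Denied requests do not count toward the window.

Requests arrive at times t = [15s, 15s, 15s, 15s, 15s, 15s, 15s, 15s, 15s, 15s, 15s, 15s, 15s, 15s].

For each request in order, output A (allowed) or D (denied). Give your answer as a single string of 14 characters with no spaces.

Tracking allowed requests in the window:
  req#1 t=15s: ALLOW
  req#2 t=15s: ALLOW
  req#3 t=15s: ALLOW
  req#4 t=15s: ALLOW
  req#5 t=15s: ALLOW
  req#6 t=15s: DENY
  req#7 t=15s: DENY
  req#8 t=15s: DENY
  req#9 t=15s: DENY
  req#10 t=15s: DENY
  req#11 t=15s: DENY
  req#12 t=15s: DENY
  req#13 t=15s: DENY
  req#14 t=15s: DENY

Answer: AAAAADDDDDDDDD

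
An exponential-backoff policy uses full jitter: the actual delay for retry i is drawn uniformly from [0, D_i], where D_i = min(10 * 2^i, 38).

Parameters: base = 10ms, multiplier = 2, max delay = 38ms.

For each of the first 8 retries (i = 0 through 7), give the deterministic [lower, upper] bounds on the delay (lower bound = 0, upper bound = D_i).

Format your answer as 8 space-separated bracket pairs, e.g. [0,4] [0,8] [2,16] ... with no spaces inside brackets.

Computing bounds per retry:
  i=0: D_i=min(10*2^0,38)=10, bounds=[0,10]
  i=1: D_i=min(10*2^1,38)=20, bounds=[0,20]
  i=2: D_i=min(10*2^2,38)=38, bounds=[0,38]
  i=3: D_i=min(10*2^3,38)=38, bounds=[0,38]
  i=4: D_i=min(10*2^4,38)=38, bounds=[0,38]
  i=5: D_i=min(10*2^5,38)=38, bounds=[0,38]
  i=6: D_i=min(10*2^6,38)=38, bounds=[0,38]
  i=7: D_i=min(10*2^7,38)=38, bounds=[0,38]

Answer: [0,10] [0,20] [0,38] [0,38] [0,38] [0,38] [0,38] [0,38]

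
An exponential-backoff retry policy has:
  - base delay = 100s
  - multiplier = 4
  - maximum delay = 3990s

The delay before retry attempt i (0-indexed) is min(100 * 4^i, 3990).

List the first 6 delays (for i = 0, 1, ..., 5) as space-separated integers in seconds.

Computing each delay:
  i=0: min(100*4^0, 3990) = 100
  i=1: min(100*4^1, 3990) = 400
  i=2: min(100*4^2, 3990) = 1600
  i=3: min(100*4^3, 3990) = 3990
  i=4: min(100*4^4, 3990) = 3990
  i=5: min(100*4^5, 3990) = 3990

Answer: 100 400 1600 3990 3990 3990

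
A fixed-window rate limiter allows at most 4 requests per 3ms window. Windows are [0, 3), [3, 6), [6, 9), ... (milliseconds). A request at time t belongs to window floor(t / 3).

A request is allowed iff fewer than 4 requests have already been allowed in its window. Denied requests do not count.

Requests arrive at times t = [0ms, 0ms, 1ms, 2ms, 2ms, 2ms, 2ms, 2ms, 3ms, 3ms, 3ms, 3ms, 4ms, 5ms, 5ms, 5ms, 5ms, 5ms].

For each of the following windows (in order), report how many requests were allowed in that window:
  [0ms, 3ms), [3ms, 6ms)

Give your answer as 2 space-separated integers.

Answer: 4 4

Derivation:
Processing requests:
  req#1 t=0ms (window 0): ALLOW
  req#2 t=0ms (window 0): ALLOW
  req#3 t=1ms (window 0): ALLOW
  req#4 t=2ms (window 0): ALLOW
  req#5 t=2ms (window 0): DENY
  req#6 t=2ms (window 0): DENY
  req#7 t=2ms (window 0): DENY
  req#8 t=2ms (window 0): DENY
  req#9 t=3ms (window 1): ALLOW
  req#10 t=3ms (window 1): ALLOW
  req#11 t=3ms (window 1): ALLOW
  req#12 t=3ms (window 1): ALLOW
  req#13 t=4ms (window 1): DENY
  req#14 t=5ms (window 1): DENY
  req#15 t=5ms (window 1): DENY
  req#16 t=5ms (window 1): DENY
  req#17 t=5ms (window 1): DENY
  req#18 t=5ms (window 1): DENY

Allowed counts by window: 4 4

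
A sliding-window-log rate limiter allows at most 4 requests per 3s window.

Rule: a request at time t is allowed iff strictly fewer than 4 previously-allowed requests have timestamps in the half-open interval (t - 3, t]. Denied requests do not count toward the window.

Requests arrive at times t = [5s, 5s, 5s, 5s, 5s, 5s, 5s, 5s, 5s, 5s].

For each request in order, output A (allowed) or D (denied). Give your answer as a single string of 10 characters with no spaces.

Tracking allowed requests in the window:
  req#1 t=5s: ALLOW
  req#2 t=5s: ALLOW
  req#3 t=5s: ALLOW
  req#4 t=5s: ALLOW
  req#5 t=5s: DENY
  req#6 t=5s: DENY
  req#7 t=5s: DENY
  req#8 t=5s: DENY
  req#9 t=5s: DENY
  req#10 t=5s: DENY

Answer: AAAADDDDDD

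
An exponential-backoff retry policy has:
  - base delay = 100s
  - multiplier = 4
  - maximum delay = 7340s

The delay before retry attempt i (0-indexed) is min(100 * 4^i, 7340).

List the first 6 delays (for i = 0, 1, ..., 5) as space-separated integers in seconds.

Computing each delay:
  i=0: min(100*4^0, 7340) = 100
  i=1: min(100*4^1, 7340) = 400
  i=2: min(100*4^2, 7340) = 1600
  i=3: min(100*4^3, 7340) = 6400
  i=4: min(100*4^4, 7340) = 7340
  i=5: min(100*4^5, 7340) = 7340

Answer: 100 400 1600 6400 7340 7340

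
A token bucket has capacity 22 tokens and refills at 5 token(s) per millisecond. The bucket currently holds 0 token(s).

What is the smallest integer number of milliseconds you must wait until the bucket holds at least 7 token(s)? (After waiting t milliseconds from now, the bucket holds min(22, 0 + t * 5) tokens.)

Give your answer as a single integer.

Answer: 2

Derivation:
Need 0 + t * 5 >= 7, so t >= 7/5.
Smallest integer t = ceil(7/5) = 2.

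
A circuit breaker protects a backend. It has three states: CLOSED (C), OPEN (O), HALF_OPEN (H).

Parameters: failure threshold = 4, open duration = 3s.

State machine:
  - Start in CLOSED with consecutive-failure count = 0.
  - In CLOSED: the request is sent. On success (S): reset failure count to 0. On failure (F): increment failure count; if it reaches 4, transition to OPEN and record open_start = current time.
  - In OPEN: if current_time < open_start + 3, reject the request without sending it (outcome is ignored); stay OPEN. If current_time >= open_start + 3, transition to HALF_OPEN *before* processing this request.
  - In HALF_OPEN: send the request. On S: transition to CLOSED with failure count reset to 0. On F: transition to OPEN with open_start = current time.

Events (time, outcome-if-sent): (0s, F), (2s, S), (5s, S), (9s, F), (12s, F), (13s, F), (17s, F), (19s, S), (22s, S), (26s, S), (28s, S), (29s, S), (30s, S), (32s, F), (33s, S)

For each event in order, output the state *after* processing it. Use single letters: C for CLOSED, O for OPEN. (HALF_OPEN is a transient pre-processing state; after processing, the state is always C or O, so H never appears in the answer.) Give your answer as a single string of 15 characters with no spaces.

State after each event:
  event#1 t=0s outcome=F: state=CLOSED
  event#2 t=2s outcome=S: state=CLOSED
  event#3 t=5s outcome=S: state=CLOSED
  event#4 t=9s outcome=F: state=CLOSED
  event#5 t=12s outcome=F: state=CLOSED
  event#6 t=13s outcome=F: state=CLOSED
  event#7 t=17s outcome=F: state=OPEN
  event#8 t=19s outcome=S: state=OPEN
  event#9 t=22s outcome=S: state=CLOSED
  event#10 t=26s outcome=S: state=CLOSED
  event#11 t=28s outcome=S: state=CLOSED
  event#12 t=29s outcome=S: state=CLOSED
  event#13 t=30s outcome=S: state=CLOSED
  event#14 t=32s outcome=F: state=CLOSED
  event#15 t=33s outcome=S: state=CLOSED

Answer: CCCCCCOOCCCCCCC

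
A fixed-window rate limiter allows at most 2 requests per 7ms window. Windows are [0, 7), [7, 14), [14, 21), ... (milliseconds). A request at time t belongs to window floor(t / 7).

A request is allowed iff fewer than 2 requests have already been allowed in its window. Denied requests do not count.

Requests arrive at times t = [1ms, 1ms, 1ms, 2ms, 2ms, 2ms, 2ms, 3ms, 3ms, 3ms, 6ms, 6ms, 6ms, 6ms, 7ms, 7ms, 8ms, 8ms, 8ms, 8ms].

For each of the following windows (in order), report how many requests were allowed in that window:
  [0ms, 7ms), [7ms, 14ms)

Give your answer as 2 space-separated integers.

Processing requests:
  req#1 t=1ms (window 0): ALLOW
  req#2 t=1ms (window 0): ALLOW
  req#3 t=1ms (window 0): DENY
  req#4 t=2ms (window 0): DENY
  req#5 t=2ms (window 0): DENY
  req#6 t=2ms (window 0): DENY
  req#7 t=2ms (window 0): DENY
  req#8 t=3ms (window 0): DENY
  req#9 t=3ms (window 0): DENY
  req#10 t=3ms (window 0): DENY
  req#11 t=6ms (window 0): DENY
  req#12 t=6ms (window 0): DENY
  req#13 t=6ms (window 0): DENY
  req#14 t=6ms (window 0): DENY
  req#15 t=7ms (window 1): ALLOW
  req#16 t=7ms (window 1): ALLOW
  req#17 t=8ms (window 1): DENY
  req#18 t=8ms (window 1): DENY
  req#19 t=8ms (window 1): DENY
  req#20 t=8ms (window 1): DENY

Allowed counts by window: 2 2

Answer: 2 2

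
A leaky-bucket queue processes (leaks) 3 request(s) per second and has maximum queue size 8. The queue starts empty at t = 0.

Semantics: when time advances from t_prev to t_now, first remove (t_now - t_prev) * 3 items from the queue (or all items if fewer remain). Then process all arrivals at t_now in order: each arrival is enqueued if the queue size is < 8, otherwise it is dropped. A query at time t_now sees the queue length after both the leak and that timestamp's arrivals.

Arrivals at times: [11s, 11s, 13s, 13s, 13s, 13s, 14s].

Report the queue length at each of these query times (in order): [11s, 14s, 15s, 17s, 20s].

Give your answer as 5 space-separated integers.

Queue lengths at query times:
  query t=11s: backlog = 2
  query t=14s: backlog = 2
  query t=15s: backlog = 0
  query t=17s: backlog = 0
  query t=20s: backlog = 0

Answer: 2 2 0 0 0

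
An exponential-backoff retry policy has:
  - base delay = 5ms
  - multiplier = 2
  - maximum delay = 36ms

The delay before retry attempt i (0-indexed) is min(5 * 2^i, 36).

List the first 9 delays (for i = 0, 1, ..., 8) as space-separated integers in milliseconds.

Computing each delay:
  i=0: min(5*2^0, 36) = 5
  i=1: min(5*2^1, 36) = 10
  i=2: min(5*2^2, 36) = 20
  i=3: min(5*2^3, 36) = 36
  i=4: min(5*2^4, 36) = 36
  i=5: min(5*2^5, 36) = 36
  i=6: min(5*2^6, 36) = 36
  i=7: min(5*2^7, 36) = 36
  i=8: min(5*2^8, 36) = 36

Answer: 5 10 20 36 36 36 36 36 36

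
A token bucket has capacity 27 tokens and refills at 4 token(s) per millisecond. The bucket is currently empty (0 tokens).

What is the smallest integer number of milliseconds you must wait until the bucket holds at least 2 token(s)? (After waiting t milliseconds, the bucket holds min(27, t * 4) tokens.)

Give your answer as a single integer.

Need t * 4 >= 2, so t >= 2/4.
Smallest integer t = ceil(2/4) = 1.

Answer: 1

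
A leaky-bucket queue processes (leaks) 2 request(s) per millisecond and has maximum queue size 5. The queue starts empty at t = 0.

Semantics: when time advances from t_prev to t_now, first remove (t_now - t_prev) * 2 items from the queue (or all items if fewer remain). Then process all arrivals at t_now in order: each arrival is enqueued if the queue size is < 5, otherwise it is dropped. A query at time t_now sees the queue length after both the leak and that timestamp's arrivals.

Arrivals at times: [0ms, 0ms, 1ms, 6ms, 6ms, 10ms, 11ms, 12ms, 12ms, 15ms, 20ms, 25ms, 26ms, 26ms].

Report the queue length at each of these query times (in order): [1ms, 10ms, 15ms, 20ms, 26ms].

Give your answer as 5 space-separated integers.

Answer: 1 1 1 1 2

Derivation:
Queue lengths at query times:
  query t=1ms: backlog = 1
  query t=10ms: backlog = 1
  query t=15ms: backlog = 1
  query t=20ms: backlog = 1
  query t=26ms: backlog = 2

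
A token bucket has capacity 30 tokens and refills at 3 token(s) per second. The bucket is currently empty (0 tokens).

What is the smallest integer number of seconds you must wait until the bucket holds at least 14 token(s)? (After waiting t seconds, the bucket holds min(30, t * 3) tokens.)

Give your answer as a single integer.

Answer: 5

Derivation:
Need t * 3 >= 14, so t >= 14/3.
Smallest integer t = ceil(14/3) = 5.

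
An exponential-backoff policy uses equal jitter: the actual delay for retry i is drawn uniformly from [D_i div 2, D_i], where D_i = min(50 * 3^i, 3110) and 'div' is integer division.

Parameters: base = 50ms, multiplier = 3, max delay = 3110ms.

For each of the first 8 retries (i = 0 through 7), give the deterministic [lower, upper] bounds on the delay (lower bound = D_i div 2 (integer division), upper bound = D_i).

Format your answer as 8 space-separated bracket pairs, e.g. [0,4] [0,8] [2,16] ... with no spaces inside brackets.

Answer: [25,50] [75,150] [225,450] [675,1350] [1555,3110] [1555,3110] [1555,3110] [1555,3110]

Derivation:
Computing bounds per retry:
  i=0: D_i=min(50*3^0,3110)=50, bounds=[25,50]
  i=1: D_i=min(50*3^1,3110)=150, bounds=[75,150]
  i=2: D_i=min(50*3^2,3110)=450, bounds=[225,450]
  i=3: D_i=min(50*3^3,3110)=1350, bounds=[675,1350]
  i=4: D_i=min(50*3^4,3110)=3110, bounds=[1555,3110]
  i=5: D_i=min(50*3^5,3110)=3110, bounds=[1555,3110]
  i=6: D_i=min(50*3^6,3110)=3110, bounds=[1555,3110]
  i=7: D_i=min(50*3^7,3110)=3110, bounds=[1555,3110]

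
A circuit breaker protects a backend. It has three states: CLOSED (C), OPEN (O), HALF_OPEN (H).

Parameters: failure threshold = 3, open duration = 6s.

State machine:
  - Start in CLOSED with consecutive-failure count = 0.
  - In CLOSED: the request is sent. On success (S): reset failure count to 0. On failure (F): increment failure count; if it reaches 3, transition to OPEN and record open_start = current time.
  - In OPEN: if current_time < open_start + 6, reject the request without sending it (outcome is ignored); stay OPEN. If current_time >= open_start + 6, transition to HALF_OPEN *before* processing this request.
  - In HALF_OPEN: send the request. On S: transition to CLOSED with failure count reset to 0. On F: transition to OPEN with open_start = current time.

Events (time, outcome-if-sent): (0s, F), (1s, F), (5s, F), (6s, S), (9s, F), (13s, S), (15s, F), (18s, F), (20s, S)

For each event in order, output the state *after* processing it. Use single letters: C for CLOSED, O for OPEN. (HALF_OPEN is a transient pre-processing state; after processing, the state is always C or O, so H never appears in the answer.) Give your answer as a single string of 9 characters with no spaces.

Answer: CCOOOCCCC

Derivation:
State after each event:
  event#1 t=0s outcome=F: state=CLOSED
  event#2 t=1s outcome=F: state=CLOSED
  event#3 t=5s outcome=F: state=OPEN
  event#4 t=6s outcome=S: state=OPEN
  event#5 t=9s outcome=F: state=OPEN
  event#6 t=13s outcome=S: state=CLOSED
  event#7 t=15s outcome=F: state=CLOSED
  event#8 t=18s outcome=F: state=CLOSED
  event#9 t=20s outcome=S: state=CLOSED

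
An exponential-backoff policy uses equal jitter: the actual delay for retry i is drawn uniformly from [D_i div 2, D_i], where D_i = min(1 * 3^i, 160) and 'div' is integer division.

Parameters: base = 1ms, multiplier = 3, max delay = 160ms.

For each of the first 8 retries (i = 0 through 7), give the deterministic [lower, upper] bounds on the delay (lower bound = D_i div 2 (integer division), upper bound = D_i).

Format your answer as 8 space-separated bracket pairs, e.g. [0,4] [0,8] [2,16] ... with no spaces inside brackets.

Computing bounds per retry:
  i=0: D_i=min(1*3^0,160)=1, bounds=[0,1]
  i=1: D_i=min(1*3^1,160)=3, bounds=[1,3]
  i=2: D_i=min(1*3^2,160)=9, bounds=[4,9]
  i=3: D_i=min(1*3^3,160)=27, bounds=[13,27]
  i=4: D_i=min(1*3^4,160)=81, bounds=[40,81]
  i=5: D_i=min(1*3^5,160)=160, bounds=[80,160]
  i=6: D_i=min(1*3^6,160)=160, bounds=[80,160]
  i=7: D_i=min(1*3^7,160)=160, bounds=[80,160]

Answer: [0,1] [1,3] [4,9] [13,27] [40,81] [80,160] [80,160] [80,160]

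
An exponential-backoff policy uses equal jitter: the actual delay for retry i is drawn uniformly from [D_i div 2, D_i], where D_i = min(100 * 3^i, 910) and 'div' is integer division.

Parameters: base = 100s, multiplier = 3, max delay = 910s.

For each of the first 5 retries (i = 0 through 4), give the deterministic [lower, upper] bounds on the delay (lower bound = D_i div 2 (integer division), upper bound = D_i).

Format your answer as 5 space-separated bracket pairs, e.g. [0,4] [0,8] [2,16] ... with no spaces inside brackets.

Computing bounds per retry:
  i=0: D_i=min(100*3^0,910)=100, bounds=[50,100]
  i=1: D_i=min(100*3^1,910)=300, bounds=[150,300]
  i=2: D_i=min(100*3^2,910)=900, bounds=[450,900]
  i=3: D_i=min(100*3^3,910)=910, bounds=[455,910]
  i=4: D_i=min(100*3^4,910)=910, bounds=[455,910]

Answer: [50,100] [150,300] [450,900] [455,910] [455,910]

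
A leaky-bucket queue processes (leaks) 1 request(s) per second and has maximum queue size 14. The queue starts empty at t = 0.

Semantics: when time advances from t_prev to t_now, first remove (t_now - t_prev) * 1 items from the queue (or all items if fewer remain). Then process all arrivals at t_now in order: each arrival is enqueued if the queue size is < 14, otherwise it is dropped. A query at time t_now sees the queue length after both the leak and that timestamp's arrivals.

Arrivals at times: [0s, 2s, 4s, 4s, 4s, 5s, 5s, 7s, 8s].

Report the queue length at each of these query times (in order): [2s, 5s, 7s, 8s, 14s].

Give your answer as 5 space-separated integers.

Queue lengths at query times:
  query t=2s: backlog = 1
  query t=5s: backlog = 4
  query t=7s: backlog = 3
  query t=8s: backlog = 3
  query t=14s: backlog = 0

Answer: 1 4 3 3 0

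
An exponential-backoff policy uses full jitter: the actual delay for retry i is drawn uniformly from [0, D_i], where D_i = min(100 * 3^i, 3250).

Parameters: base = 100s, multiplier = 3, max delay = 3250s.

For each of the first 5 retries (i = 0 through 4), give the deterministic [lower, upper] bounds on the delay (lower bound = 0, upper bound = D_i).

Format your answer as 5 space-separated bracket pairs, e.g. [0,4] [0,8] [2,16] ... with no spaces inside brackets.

Answer: [0,100] [0,300] [0,900] [0,2700] [0,3250]

Derivation:
Computing bounds per retry:
  i=0: D_i=min(100*3^0,3250)=100, bounds=[0,100]
  i=1: D_i=min(100*3^1,3250)=300, bounds=[0,300]
  i=2: D_i=min(100*3^2,3250)=900, bounds=[0,900]
  i=3: D_i=min(100*3^3,3250)=2700, bounds=[0,2700]
  i=4: D_i=min(100*3^4,3250)=3250, bounds=[0,3250]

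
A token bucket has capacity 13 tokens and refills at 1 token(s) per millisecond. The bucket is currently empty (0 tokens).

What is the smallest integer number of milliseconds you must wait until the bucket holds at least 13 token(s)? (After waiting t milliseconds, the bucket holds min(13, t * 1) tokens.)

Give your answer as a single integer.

Answer: 13

Derivation:
Need t * 1 >= 13, so t >= 13/1.
Smallest integer t = ceil(13/1) = 13.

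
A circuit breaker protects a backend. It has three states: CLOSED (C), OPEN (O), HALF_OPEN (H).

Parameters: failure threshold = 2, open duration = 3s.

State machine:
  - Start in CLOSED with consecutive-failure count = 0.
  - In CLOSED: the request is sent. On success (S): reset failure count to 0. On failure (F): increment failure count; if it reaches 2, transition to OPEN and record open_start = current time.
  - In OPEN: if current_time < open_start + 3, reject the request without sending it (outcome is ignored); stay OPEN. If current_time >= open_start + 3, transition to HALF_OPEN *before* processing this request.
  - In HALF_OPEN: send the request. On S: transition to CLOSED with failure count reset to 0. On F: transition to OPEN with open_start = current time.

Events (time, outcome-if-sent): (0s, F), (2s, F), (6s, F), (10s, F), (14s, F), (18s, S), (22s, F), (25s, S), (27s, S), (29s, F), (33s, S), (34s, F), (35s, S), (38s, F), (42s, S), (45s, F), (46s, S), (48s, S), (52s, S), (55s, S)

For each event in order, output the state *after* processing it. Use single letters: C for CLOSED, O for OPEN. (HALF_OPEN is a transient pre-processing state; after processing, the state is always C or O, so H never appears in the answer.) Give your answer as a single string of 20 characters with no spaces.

Answer: COOOOCCCCCCCCCCCCCCC

Derivation:
State after each event:
  event#1 t=0s outcome=F: state=CLOSED
  event#2 t=2s outcome=F: state=OPEN
  event#3 t=6s outcome=F: state=OPEN
  event#4 t=10s outcome=F: state=OPEN
  event#5 t=14s outcome=F: state=OPEN
  event#6 t=18s outcome=S: state=CLOSED
  event#7 t=22s outcome=F: state=CLOSED
  event#8 t=25s outcome=S: state=CLOSED
  event#9 t=27s outcome=S: state=CLOSED
  event#10 t=29s outcome=F: state=CLOSED
  event#11 t=33s outcome=S: state=CLOSED
  event#12 t=34s outcome=F: state=CLOSED
  event#13 t=35s outcome=S: state=CLOSED
  event#14 t=38s outcome=F: state=CLOSED
  event#15 t=42s outcome=S: state=CLOSED
  event#16 t=45s outcome=F: state=CLOSED
  event#17 t=46s outcome=S: state=CLOSED
  event#18 t=48s outcome=S: state=CLOSED
  event#19 t=52s outcome=S: state=CLOSED
  event#20 t=55s outcome=S: state=CLOSED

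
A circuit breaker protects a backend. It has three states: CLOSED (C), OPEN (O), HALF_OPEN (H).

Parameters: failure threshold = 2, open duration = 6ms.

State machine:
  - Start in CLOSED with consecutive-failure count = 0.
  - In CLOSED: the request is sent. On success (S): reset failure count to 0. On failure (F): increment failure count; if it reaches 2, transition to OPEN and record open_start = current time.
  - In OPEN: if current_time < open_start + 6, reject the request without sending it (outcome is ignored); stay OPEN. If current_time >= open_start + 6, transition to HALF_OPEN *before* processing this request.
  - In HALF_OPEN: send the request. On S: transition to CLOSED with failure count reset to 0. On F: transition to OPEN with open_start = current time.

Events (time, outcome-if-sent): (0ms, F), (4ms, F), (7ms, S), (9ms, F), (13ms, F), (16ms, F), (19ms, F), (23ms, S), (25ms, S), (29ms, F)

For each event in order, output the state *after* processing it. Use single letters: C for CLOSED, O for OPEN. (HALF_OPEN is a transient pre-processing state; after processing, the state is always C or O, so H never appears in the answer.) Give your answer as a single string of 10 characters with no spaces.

Answer: COOOOOOOCC

Derivation:
State after each event:
  event#1 t=0ms outcome=F: state=CLOSED
  event#2 t=4ms outcome=F: state=OPEN
  event#3 t=7ms outcome=S: state=OPEN
  event#4 t=9ms outcome=F: state=OPEN
  event#5 t=13ms outcome=F: state=OPEN
  event#6 t=16ms outcome=F: state=OPEN
  event#7 t=19ms outcome=F: state=OPEN
  event#8 t=23ms outcome=S: state=OPEN
  event#9 t=25ms outcome=S: state=CLOSED
  event#10 t=29ms outcome=F: state=CLOSED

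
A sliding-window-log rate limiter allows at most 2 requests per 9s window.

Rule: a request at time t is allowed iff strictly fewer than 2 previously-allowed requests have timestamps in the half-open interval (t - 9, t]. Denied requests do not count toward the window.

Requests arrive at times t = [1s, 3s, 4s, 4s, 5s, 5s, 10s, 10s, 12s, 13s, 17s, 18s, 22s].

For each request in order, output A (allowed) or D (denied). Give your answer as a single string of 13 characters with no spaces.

Answer: AADDDDADADDDA

Derivation:
Tracking allowed requests in the window:
  req#1 t=1s: ALLOW
  req#2 t=3s: ALLOW
  req#3 t=4s: DENY
  req#4 t=4s: DENY
  req#5 t=5s: DENY
  req#6 t=5s: DENY
  req#7 t=10s: ALLOW
  req#8 t=10s: DENY
  req#9 t=12s: ALLOW
  req#10 t=13s: DENY
  req#11 t=17s: DENY
  req#12 t=18s: DENY
  req#13 t=22s: ALLOW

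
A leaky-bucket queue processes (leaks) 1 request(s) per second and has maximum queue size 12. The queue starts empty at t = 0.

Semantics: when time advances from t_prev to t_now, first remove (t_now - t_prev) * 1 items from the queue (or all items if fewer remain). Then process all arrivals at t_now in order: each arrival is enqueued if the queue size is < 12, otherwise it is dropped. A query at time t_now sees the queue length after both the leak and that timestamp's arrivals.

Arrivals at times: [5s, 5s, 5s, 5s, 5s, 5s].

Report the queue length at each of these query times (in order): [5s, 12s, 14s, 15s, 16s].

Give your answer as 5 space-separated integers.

Queue lengths at query times:
  query t=5s: backlog = 6
  query t=12s: backlog = 0
  query t=14s: backlog = 0
  query t=15s: backlog = 0
  query t=16s: backlog = 0

Answer: 6 0 0 0 0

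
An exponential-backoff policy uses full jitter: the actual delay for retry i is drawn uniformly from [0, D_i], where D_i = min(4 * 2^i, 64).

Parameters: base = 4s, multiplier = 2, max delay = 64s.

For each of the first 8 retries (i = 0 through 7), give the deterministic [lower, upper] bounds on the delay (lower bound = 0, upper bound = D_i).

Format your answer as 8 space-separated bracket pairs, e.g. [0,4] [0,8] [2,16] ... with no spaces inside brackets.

Computing bounds per retry:
  i=0: D_i=min(4*2^0,64)=4, bounds=[0,4]
  i=1: D_i=min(4*2^1,64)=8, bounds=[0,8]
  i=2: D_i=min(4*2^2,64)=16, bounds=[0,16]
  i=3: D_i=min(4*2^3,64)=32, bounds=[0,32]
  i=4: D_i=min(4*2^4,64)=64, bounds=[0,64]
  i=5: D_i=min(4*2^5,64)=64, bounds=[0,64]
  i=6: D_i=min(4*2^6,64)=64, bounds=[0,64]
  i=7: D_i=min(4*2^7,64)=64, bounds=[0,64]

Answer: [0,4] [0,8] [0,16] [0,32] [0,64] [0,64] [0,64] [0,64]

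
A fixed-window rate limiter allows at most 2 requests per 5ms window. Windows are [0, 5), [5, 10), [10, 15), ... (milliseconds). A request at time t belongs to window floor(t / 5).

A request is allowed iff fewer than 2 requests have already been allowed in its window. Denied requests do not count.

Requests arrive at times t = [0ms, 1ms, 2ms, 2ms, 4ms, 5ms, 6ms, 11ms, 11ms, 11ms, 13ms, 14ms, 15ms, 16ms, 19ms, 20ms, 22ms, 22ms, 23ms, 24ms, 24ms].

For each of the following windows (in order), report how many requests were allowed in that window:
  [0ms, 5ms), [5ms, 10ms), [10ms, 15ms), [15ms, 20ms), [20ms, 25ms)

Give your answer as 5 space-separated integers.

Answer: 2 2 2 2 2

Derivation:
Processing requests:
  req#1 t=0ms (window 0): ALLOW
  req#2 t=1ms (window 0): ALLOW
  req#3 t=2ms (window 0): DENY
  req#4 t=2ms (window 0): DENY
  req#5 t=4ms (window 0): DENY
  req#6 t=5ms (window 1): ALLOW
  req#7 t=6ms (window 1): ALLOW
  req#8 t=11ms (window 2): ALLOW
  req#9 t=11ms (window 2): ALLOW
  req#10 t=11ms (window 2): DENY
  req#11 t=13ms (window 2): DENY
  req#12 t=14ms (window 2): DENY
  req#13 t=15ms (window 3): ALLOW
  req#14 t=16ms (window 3): ALLOW
  req#15 t=19ms (window 3): DENY
  req#16 t=20ms (window 4): ALLOW
  req#17 t=22ms (window 4): ALLOW
  req#18 t=22ms (window 4): DENY
  req#19 t=23ms (window 4): DENY
  req#20 t=24ms (window 4): DENY
  req#21 t=24ms (window 4): DENY

Allowed counts by window: 2 2 2 2 2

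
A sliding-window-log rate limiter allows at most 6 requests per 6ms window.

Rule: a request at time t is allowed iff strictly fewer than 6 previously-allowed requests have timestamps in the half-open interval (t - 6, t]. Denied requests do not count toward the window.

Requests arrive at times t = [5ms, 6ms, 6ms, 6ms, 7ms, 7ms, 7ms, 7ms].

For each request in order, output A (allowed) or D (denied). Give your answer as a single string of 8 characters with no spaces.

Answer: AAAAAADD

Derivation:
Tracking allowed requests in the window:
  req#1 t=5ms: ALLOW
  req#2 t=6ms: ALLOW
  req#3 t=6ms: ALLOW
  req#4 t=6ms: ALLOW
  req#5 t=7ms: ALLOW
  req#6 t=7ms: ALLOW
  req#7 t=7ms: DENY
  req#8 t=7ms: DENY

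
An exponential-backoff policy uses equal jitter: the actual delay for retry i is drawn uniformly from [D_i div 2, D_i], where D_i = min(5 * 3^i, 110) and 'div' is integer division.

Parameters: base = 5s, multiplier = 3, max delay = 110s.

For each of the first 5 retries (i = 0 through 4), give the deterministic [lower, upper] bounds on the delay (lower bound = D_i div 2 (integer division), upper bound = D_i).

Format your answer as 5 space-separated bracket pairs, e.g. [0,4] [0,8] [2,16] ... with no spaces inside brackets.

Computing bounds per retry:
  i=0: D_i=min(5*3^0,110)=5, bounds=[2,5]
  i=1: D_i=min(5*3^1,110)=15, bounds=[7,15]
  i=2: D_i=min(5*3^2,110)=45, bounds=[22,45]
  i=3: D_i=min(5*3^3,110)=110, bounds=[55,110]
  i=4: D_i=min(5*3^4,110)=110, bounds=[55,110]

Answer: [2,5] [7,15] [22,45] [55,110] [55,110]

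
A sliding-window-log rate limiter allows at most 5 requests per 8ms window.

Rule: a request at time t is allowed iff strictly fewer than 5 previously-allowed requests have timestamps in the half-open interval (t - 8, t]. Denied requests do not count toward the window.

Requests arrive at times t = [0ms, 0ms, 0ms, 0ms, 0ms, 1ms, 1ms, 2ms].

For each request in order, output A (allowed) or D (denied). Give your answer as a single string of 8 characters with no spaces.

Answer: AAAAADDD

Derivation:
Tracking allowed requests in the window:
  req#1 t=0ms: ALLOW
  req#2 t=0ms: ALLOW
  req#3 t=0ms: ALLOW
  req#4 t=0ms: ALLOW
  req#5 t=0ms: ALLOW
  req#6 t=1ms: DENY
  req#7 t=1ms: DENY
  req#8 t=2ms: DENY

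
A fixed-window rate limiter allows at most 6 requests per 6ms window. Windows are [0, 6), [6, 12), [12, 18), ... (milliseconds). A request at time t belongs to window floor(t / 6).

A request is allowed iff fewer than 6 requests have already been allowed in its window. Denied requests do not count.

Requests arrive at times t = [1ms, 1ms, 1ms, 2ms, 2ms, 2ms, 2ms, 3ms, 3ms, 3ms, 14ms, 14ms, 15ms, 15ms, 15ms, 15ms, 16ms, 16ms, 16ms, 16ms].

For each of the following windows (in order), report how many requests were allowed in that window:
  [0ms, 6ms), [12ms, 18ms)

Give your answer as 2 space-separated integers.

Answer: 6 6

Derivation:
Processing requests:
  req#1 t=1ms (window 0): ALLOW
  req#2 t=1ms (window 0): ALLOW
  req#3 t=1ms (window 0): ALLOW
  req#4 t=2ms (window 0): ALLOW
  req#5 t=2ms (window 0): ALLOW
  req#6 t=2ms (window 0): ALLOW
  req#7 t=2ms (window 0): DENY
  req#8 t=3ms (window 0): DENY
  req#9 t=3ms (window 0): DENY
  req#10 t=3ms (window 0): DENY
  req#11 t=14ms (window 2): ALLOW
  req#12 t=14ms (window 2): ALLOW
  req#13 t=15ms (window 2): ALLOW
  req#14 t=15ms (window 2): ALLOW
  req#15 t=15ms (window 2): ALLOW
  req#16 t=15ms (window 2): ALLOW
  req#17 t=16ms (window 2): DENY
  req#18 t=16ms (window 2): DENY
  req#19 t=16ms (window 2): DENY
  req#20 t=16ms (window 2): DENY

Allowed counts by window: 6 6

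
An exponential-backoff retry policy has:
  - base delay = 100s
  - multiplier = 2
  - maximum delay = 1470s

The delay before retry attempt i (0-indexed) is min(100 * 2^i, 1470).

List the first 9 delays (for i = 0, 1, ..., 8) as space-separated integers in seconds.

Computing each delay:
  i=0: min(100*2^0, 1470) = 100
  i=1: min(100*2^1, 1470) = 200
  i=2: min(100*2^2, 1470) = 400
  i=3: min(100*2^3, 1470) = 800
  i=4: min(100*2^4, 1470) = 1470
  i=5: min(100*2^5, 1470) = 1470
  i=6: min(100*2^6, 1470) = 1470
  i=7: min(100*2^7, 1470) = 1470
  i=8: min(100*2^8, 1470) = 1470

Answer: 100 200 400 800 1470 1470 1470 1470 1470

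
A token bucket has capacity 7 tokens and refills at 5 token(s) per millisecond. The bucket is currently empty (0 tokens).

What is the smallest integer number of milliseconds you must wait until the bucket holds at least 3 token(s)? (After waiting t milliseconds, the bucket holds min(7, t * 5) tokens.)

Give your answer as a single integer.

Answer: 1

Derivation:
Need t * 5 >= 3, so t >= 3/5.
Smallest integer t = ceil(3/5) = 1.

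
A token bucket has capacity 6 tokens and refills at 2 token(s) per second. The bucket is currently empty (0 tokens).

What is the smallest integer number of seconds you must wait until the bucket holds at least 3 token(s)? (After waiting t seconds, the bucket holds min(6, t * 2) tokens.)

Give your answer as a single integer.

Need t * 2 >= 3, so t >= 3/2.
Smallest integer t = ceil(3/2) = 2.

Answer: 2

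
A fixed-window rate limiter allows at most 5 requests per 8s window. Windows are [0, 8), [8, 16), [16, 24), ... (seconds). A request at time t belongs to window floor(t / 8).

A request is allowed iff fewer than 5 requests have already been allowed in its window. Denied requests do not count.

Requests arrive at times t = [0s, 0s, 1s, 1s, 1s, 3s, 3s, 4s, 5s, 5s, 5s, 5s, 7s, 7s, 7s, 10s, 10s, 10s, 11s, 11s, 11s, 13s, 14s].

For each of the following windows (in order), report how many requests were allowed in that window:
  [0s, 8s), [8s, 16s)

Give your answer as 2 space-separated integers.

Answer: 5 5

Derivation:
Processing requests:
  req#1 t=0s (window 0): ALLOW
  req#2 t=0s (window 0): ALLOW
  req#3 t=1s (window 0): ALLOW
  req#4 t=1s (window 0): ALLOW
  req#5 t=1s (window 0): ALLOW
  req#6 t=3s (window 0): DENY
  req#7 t=3s (window 0): DENY
  req#8 t=4s (window 0): DENY
  req#9 t=5s (window 0): DENY
  req#10 t=5s (window 0): DENY
  req#11 t=5s (window 0): DENY
  req#12 t=5s (window 0): DENY
  req#13 t=7s (window 0): DENY
  req#14 t=7s (window 0): DENY
  req#15 t=7s (window 0): DENY
  req#16 t=10s (window 1): ALLOW
  req#17 t=10s (window 1): ALLOW
  req#18 t=10s (window 1): ALLOW
  req#19 t=11s (window 1): ALLOW
  req#20 t=11s (window 1): ALLOW
  req#21 t=11s (window 1): DENY
  req#22 t=13s (window 1): DENY
  req#23 t=14s (window 1): DENY

Allowed counts by window: 5 5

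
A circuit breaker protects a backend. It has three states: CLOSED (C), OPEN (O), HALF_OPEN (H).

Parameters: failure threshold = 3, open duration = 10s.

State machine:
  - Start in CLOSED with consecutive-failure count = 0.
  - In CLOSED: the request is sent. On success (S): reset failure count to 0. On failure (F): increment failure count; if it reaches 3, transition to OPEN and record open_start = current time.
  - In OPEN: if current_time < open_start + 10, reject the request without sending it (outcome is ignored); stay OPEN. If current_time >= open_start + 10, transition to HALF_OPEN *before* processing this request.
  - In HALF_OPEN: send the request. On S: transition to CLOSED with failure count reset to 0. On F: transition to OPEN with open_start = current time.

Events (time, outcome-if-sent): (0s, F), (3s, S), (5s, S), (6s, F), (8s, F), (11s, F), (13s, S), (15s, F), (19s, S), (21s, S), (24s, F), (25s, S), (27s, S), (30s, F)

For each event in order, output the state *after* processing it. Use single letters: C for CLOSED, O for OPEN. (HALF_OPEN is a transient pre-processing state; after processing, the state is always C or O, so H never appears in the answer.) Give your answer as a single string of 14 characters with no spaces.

State after each event:
  event#1 t=0s outcome=F: state=CLOSED
  event#2 t=3s outcome=S: state=CLOSED
  event#3 t=5s outcome=S: state=CLOSED
  event#4 t=6s outcome=F: state=CLOSED
  event#5 t=8s outcome=F: state=CLOSED
  event#6 t=11s outcome=F: state=OPEN
  event#7 t=13s outcome=S: state=OPEN
  event#8 t=15s outcome=F: state=OPEN
  event#9 t=19s outcome=S: state=OPEN
  event#10 t=21s outcome=S: state=CLOSED
  event#11 t=24s outcome=F: state=CLOSED
  event#12 t=25s outcome=S: state=CLOSED
  event#13 t=27s outcome=S: state=CLOSED
  event#14 t=30s outcome=F: state=CLOSED

Answer: CCCCCOOOOCCCCC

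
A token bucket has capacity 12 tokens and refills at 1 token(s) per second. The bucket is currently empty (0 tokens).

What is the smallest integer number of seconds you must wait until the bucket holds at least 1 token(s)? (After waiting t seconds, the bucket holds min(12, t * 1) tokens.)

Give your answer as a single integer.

Need t * 1 >= 1, so t >= 1/1.
Smallest integer t = ceil(1/1) = 1.

Answer: 1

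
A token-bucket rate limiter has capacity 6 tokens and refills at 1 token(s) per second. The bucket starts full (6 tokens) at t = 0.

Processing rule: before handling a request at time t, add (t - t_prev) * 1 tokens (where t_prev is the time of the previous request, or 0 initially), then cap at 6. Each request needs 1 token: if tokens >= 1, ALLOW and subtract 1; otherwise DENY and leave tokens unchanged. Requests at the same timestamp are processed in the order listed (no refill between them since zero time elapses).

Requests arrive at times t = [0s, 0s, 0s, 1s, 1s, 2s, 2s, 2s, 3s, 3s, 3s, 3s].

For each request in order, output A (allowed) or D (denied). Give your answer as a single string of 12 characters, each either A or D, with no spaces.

Answer: AAAAAAAAADDD

Derivation:
Simulating step by step:
  req#1 t=0s: ALLOW
  req#2 t=0s: ALLOW
  req#3 t=0s: ALLOW
  req#4 t=1s: ALLOW
  req#5 t=1s: ALLOW
  req#6 t=2s: ALLOW
  req#7 t=2s: ALLOW
  req#8 t=2s: ALLOW
  req#9 t=3s: ALLOW
  req#10 t=3s: DENY
  req#11 t=3s: DENY
  req#12 t=3s: DENY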